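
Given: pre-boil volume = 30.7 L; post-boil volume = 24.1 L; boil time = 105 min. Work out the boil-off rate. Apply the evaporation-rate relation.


rate = (V_pre − V_post) / (t_min/60)
rate = (30.7 − 24.1) / (105/60)

3.7714 L/hr


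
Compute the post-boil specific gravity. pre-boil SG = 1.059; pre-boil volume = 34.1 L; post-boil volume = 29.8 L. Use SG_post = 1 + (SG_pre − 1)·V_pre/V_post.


pts_pre = (1.059 − 1)·1000 = 59.0000
pts_post = 59.0000·34.1/29.8 = 67.5134
SG_post = 1 + 67.5134/1000

1.0675


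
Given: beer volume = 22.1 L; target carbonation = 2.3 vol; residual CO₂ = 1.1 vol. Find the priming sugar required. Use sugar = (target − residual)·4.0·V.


sugar = (2.3 − 1.1)·4.0·22.1

106.0800 g


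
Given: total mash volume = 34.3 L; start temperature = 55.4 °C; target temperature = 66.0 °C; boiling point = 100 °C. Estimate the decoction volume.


V_dec = V_total·(T_target − T_start)/(T_boil − T_start)
V_dec = 34.3·(66.0 − 55.4)/(100 − 55.4)

8.1520 L


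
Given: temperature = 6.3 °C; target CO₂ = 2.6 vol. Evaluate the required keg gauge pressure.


psi = vols/(0.01821 + 0.09011·e^(−0.04·T)) − 14.695
psi = 2.6/(0.01821 + 0.09011·e^(−0.04·6.3)) − 14.695

14.7676 psi


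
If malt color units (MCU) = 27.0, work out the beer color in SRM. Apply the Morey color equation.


SRM = 1.4922 · MCU^0.6859
SRM = 1.4922 · 27.0^0.6859

14.3087 SRM


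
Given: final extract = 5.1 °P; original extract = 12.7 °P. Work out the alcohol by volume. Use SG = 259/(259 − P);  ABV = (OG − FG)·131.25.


OG = 259/(259 − 12.7) = 1.0516
FG = 259/(259 − 5.1) = 1.0201
ABV = (1.0516 − 1.0201)·131.25

4.1313 % ABV


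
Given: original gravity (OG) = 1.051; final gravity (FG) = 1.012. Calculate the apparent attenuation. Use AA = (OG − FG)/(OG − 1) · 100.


AA = (1.051 − 1.012)/(1.051 − 1) · 100

76.4706 %


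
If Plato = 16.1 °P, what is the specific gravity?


SG = 259/(259 − P)
SG = 259/(259 − 16.1)

1.0663


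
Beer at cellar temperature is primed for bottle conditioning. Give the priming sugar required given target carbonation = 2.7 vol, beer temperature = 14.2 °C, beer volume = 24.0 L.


residual = 14.695·(0.01821 + 0.09011·e^(−0.04·T));  sugar = (target − residual)·4.0·V
residual = 14.695·(0.01821 + 0.09011·e^(−0.04·14.2)) = 1.0179
sugar = (2.7 − 1.0179)·4.0·24.0

161.4773 g


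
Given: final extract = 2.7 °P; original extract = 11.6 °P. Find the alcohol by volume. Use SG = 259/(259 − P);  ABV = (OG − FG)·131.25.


OG = 259/(259 − 11.6) = 1.0469
FG = 259/(259 − 2.7) = 1.0105
ABV = (1.0469 − 1.0105)·131.25

4.7713 % ABV


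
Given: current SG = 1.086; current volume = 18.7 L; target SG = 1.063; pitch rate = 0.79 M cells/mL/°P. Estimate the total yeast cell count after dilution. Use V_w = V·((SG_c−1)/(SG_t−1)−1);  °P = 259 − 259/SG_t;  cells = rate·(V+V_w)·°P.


V_w = 18.7·((1.086−1)/(1.063−1)−1) = 6.8270
V_final = 18.7 + 6.8270 = 25.5270
°P = 259 − 259/1.063 = 15.3500
cells = 0.79·25.5270·15.3500

309.5520 billion cells


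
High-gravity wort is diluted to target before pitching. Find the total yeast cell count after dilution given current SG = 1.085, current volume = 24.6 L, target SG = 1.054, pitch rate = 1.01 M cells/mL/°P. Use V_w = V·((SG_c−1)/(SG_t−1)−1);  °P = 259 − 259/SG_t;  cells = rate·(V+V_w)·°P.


V_w = 24.6·((1.085−1)/(1.054−1)−1) = 14.1222
V_final = 24.6 + 14.1222 = 38.7222
°P = 259 − 259/1.054 = 13.2694
cells = 1.01·38.7222·13.2694

518.9608 billion cells


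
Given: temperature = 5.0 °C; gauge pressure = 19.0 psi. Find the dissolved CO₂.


vols = (P + 14.695)·(0.01821 + 0.09011·e^(−0.04·T))
vols = (19.0 + 14.695)·(0.01821 + 0.09011·e^(−0.04·5.0))

3.0995 volumes


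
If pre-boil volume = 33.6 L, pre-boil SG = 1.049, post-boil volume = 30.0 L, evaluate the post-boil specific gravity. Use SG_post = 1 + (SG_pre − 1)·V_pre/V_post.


pts_pre = (1.049 − 1)·1000 = 49.0000
pts_post = 49.0000·33.6/30.0 = 54.8800
SG_post = 1 + 54.8800/1000

1.0549


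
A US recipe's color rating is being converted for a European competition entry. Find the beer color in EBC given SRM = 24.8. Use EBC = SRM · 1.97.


EBC = 24.8 · 1.97

48.8560 EBC


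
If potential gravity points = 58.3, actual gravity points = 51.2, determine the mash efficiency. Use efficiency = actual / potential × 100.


efficiency = 51.2 / 58.3 × 100

87.8216 %


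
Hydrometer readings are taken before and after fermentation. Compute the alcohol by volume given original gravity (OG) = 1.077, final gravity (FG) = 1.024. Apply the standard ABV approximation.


ABV = (OG − FG) · 131.25
ABV = (1.077 − 1.024) · 131.25

6.9562 % ABV


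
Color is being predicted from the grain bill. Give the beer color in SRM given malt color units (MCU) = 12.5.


SRM = 1.4922 · MCU^0.6859
SRM = 1.4922 · 12.5^0.6859

8.4372 SRM


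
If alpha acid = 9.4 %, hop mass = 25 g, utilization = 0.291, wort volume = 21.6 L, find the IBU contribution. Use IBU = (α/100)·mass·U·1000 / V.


IBU = (9.4/100)·25·0.291·1000 / 21.6

31.6597 IBU


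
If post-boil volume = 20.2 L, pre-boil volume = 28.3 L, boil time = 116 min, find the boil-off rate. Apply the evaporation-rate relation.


rate = (V_pre − V_post) / (t_min/60)
rate = (28.3 − 20.2) / (116/60)

4.1897 L/hr


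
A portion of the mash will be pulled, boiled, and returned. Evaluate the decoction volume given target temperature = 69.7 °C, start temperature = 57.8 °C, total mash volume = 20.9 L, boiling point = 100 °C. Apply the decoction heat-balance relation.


V_dec = V_total·(T_target − T_start)/(T_boil − T_start)
V_dec = 20.9·(69.7 − 57.8)/(100 − 57.8)

5.8936 L


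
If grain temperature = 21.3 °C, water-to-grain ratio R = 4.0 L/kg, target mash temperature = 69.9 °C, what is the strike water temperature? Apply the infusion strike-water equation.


T_strike = (0.41/R)·(T_mash − T_grain) + T_mash
T_strike = (0.41/4.0)·(69.9 − 21.3) + 69.9

74.8815 °C


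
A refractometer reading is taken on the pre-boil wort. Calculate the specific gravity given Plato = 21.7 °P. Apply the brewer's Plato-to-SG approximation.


SG = 259/(259 − P)
SG = 259/(259 − 21.7)

1.0914


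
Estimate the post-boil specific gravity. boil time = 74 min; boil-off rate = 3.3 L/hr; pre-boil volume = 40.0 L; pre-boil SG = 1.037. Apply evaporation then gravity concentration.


V_post = V_pre − rate·(t/60);  SG_post = 1 + (SG_pre−1)·V_pre/V_post
V_post = 40.0 − 3.3·(74/60) = 35.9300
SG_post = 1 + (1.037 − 1)·40.0/35.9300

1.0412


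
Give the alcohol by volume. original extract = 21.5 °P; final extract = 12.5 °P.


SG = 259/(259 − P);  ABV = (OG − FG)·131.25
OG = 259/(259 − 21.5) = 1.0905
FG = 259/(259 − 12.5) = 1.0507
ABV = (1.0905 − 1.0507)·131.25

5.2259 % ABV


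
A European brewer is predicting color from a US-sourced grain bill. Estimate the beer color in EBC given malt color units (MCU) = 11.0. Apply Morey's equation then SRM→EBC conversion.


SRM = 1.4922·MCU^0.6859;  EBC = SRM·1.97
SRM = 1.4922·11.0^0.6859 = 7.7289
EBC = 7.7289·1.97

15.2260 EBC


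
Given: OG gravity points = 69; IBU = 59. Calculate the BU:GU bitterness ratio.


BU:GU = IBU / OG_points
BU:GU = 59 / 69

0.8551


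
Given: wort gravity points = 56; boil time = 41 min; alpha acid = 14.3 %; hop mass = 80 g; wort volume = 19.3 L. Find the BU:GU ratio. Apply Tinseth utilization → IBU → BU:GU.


U = 1.65·0.000125^(GP/1000)·(1−e^(−0.04t))/4.15;  IBU = (α/100)·m·U·1000/V;  BU:GU = IBU/GP
U = 1.65·0.000125^(56/1000)·(1−e^(−0.04·41))/4.15 = 0.1937
IBU = (14.3/100)·80·0.1937·1000/19.3 = 114.8358
BU:GU = 114.8358/56

2.0506


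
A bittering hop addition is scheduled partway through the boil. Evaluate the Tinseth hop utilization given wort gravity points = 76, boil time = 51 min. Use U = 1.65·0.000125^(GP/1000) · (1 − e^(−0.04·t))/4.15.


bigness = 1.65·0.000125^(76/1000) = 0.8334
boil_factor = (1 − e^(−0.04·51))/4.15 = 0.2096
U = 0.8334 · 0.2096

0.1747


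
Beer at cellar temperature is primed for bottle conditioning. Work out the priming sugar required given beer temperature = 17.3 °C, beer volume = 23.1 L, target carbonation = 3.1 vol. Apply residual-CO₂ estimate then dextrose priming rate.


residual = 14.695·(0.01821 + 0.09011·e^(−0.04·T));  sugar = (target − residual)·4.0·V
residual = 14.695·(0.01821 + 0.09011·e^(−0.04·17.3)) = 0.9304
sugar = (3.1 − 0.9304)·4.0·23.1

200.4674 g


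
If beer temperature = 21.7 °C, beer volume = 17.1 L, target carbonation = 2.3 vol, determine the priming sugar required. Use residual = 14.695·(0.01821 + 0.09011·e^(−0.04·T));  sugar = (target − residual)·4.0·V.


residual = 14.695·(0.01821 + 0.09011·e^(−0.04·21.7)) = 0.8235
sugar = (2.3 − 0.8235)·4.0·17.1

100.9948 g


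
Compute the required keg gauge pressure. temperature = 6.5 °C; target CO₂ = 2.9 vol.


psi = vols/(0.01821 + 0.09011·e^(−0.04·T)) − 14.695
psi = 2.9/(0.01821 + 0.09011·e^(−0.04·6.5)) − 14.695

18.3762 psi


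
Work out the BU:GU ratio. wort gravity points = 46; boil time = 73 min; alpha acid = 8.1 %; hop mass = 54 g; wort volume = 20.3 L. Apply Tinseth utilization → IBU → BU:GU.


U = 1.65·0.000125^(GP/1000)·(1−e^(−0.04t))/4.15;  IBU = (α/100)·m·U·1000/V;  BU:GU = IBU/GP
U = 1.65·0.000125^(46/1000)·(1−e^(−0.04·73))/4.15 = 0.2488
IBU = (8.1/100)·54·0.2488·1000/20.3 = 53.6041
BU:GU = 53.6041/46

1.1653


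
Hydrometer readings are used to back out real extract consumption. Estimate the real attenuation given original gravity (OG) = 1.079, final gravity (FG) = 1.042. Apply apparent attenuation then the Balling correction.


AA = (OG−FG)/(OG−1)·100;  RA = AA·0.8192
AA = (1.079 − 1.042)/(1.079 − 1)·100 = 46.8354
RA = 46.8354·0.8192

38.3676 %


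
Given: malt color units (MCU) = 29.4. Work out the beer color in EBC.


SRM = 1.4922·MCU^0.6859;  EBC = SRM·1.97
SRM = 1.4922·29.4^0.6859 = 15.1693
EBC = 15.1693·1.97

29.8836 EBC


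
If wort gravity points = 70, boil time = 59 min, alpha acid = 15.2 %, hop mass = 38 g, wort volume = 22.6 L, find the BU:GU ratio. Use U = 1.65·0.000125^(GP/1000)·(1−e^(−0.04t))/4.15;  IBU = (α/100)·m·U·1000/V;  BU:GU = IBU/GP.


U = 1.65·0.000125^(70/1000)·(1−e^(−0.04·59))/4.15 = 0.1919
IBU = (15.2/100)·38·0.1919·1000/22.6 = 49.0529
BU:GU = 49.0529/70

0.7008


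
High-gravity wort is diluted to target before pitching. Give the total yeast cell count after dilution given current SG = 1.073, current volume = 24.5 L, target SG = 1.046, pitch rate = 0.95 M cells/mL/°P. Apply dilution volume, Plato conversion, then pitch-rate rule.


V_w = V·((SG_c−1)/(SG_t−1)−1);  °P = 259 − 259/SG_t;  cells = rate·(V+V_w)·°P
V_w = 24.5·((1.073−1)/(1.046−1)−1) = 14.3804
V_final = 24.5 + 14.3804 = 38.8804
°P = 259 − 259/1.046 = 11.3901
cells = 0.95·38.8804·11.3901

420.7079 billion cells


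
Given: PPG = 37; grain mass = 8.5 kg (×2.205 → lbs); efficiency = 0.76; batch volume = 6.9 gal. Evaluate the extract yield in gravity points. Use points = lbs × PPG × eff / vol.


lbs = 8.5 × 2.205 = 18.7425
points = 18.7425 × 37 × 0.76 / 6.9

76.3825 points


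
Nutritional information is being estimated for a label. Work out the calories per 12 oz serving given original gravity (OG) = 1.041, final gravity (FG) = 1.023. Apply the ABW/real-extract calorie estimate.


ABW = (OG−FG)·131.25·0.79/FG;  °P = 259 − 259/SG (for OG→OE and FG→AE);  RE = 0.1808·OE + 0.8192·AE;  Cal = (6.9·ABW + 4·(RE−0.1))·FG·3.55
ABW = (1.041 − 1.023)·131.25·0.79/1.023 = 1.8244
OE = 259 − 259/1.041 = 10.2008 °P
AE = 259 − 259/1.023 = 5.8231 °P
RE = 0.1808·10.2008 + 0.8192·5.8231 = 6.6146 °P
Cal = (6.9·1.8244 + 4·(6.6146−0.1))·1.023·3.55

140.3512 kcal


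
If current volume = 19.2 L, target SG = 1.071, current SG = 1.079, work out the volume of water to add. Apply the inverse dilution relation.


V_water = V·((SG_curr − 1)/(SG_target − 1) − 1)
V_water = 19.2·((1.079 − 1)/(1.071 − 1) − 1)

2.1634 L


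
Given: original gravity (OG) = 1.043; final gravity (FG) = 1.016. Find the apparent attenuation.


AA = (OG − FG)/(OG − 1) · 100
AA = (1.043 − 1.016)/(1.043 − 1) · 100

62.7907 %


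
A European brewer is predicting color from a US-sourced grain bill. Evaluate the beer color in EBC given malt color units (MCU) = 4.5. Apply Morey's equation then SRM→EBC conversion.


SRM = 1.4922·MCU^0.6859;  EBC = SRM·1.97
SRM = 1.4922·4.5^0.6859 = 4.1866
EBC = 4.1866·1.97

8.2477 EBC


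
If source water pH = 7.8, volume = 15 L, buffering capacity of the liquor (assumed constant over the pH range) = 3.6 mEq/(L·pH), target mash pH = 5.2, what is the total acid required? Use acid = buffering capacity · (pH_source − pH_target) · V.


acid = 3.6 · (7.8 − 5.2) · 15

140.4000 mEq


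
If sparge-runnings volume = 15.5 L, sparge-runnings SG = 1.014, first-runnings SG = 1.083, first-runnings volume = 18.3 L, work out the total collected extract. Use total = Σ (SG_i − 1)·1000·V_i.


first = (1.083 − 1)·1000·18.3 = 1518.9000
sparge = (1.014 − 1)·1000·15.5 = 217.0000
total = 1518.9000 + 217.0000

1735.9000 gravity·L


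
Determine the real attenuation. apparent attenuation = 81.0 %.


RA = AA · 0.8192
RA = 81.0 · 0.8192

66.3552 %


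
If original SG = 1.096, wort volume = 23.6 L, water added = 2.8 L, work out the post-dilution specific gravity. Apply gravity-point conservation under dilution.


SG_new = 1 + (SG_old − 1)·V_old/(V_old + V_water)
pts = (1.096 − 1)·1000·23.6/(23.6 + 2.8) = 85.8182
SG_new = 1 + 85.8182/1000

1.0858


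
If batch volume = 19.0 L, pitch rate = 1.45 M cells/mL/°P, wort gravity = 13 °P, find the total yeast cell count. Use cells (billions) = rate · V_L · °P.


cells = 1.45 · 19.0 · 13

358.1500 billion cells


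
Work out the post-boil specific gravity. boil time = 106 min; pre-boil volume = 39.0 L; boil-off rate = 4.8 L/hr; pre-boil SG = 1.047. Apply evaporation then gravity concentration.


V_post = V_pre − rate·(t/60);  SG_post = 1 + (SG_pre−1)·V_pre/V_post
V_post = 39.0 − 4.8·(106/60) = 30.5200
SG_post = 1 + (1.047 − 1)·39.0/30.5200

1.0601


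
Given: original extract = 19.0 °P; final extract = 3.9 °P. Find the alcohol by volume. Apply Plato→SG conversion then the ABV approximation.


SG = 259/(259 − P);  ABV = (OG − FG)·131.25
OG = 259/(259 − 19.0) = 1.0792
FG = 259/(259 − 3.9) = 1.0153
ABV = (1.0792 − 1.0153)·131.25

8.3841 % ABV


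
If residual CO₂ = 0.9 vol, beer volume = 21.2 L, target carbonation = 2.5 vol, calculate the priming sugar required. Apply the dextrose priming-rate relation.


sugar = (target − residual)·4.0·V
sugar = (2.5 − 0.9)·4.0·21.2

135.6800 g


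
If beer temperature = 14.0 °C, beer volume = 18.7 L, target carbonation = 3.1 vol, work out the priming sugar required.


residual = 14.695·(0.01821 + 0.09011·e^(−0.04·T));  sugar = (target − residual)·4.0·V
residual = 14.695·(0.01821 + 0.09011·e^(−0.04·14.0)) = 1.0240
sugar = (3.1 − 1.0240)·4.0·18.7

155.2869 g


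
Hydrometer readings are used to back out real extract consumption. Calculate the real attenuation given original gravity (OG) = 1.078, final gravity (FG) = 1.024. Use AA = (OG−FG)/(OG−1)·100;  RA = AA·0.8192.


AA = (1.078 − 1.024)/(1.078 − 1)·100 = 69.2308
RA = 69.2308·0.8192

56.7138 %


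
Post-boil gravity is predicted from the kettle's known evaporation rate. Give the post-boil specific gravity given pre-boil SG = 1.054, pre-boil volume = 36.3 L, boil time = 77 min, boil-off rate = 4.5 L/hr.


V_post = V_pre − rate·(t/60);  SG_post = 1 + (SG_pre−1)·V_pre/V_post
V_post = 36.3 − 4.5·(77/60) = 30.5250
SG_post = 1 + (1.054 − 1)·36.3/30.5250

1.0642


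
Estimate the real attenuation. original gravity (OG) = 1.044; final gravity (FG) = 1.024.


AA = (OG−FG)/(OG−1)·100;  RA = AA·0.8192
AA = (1.044 − 1.024)/(1.044 − 1)·100 = 45.4545
RA = 45.4545·0.8192

37.2364 %


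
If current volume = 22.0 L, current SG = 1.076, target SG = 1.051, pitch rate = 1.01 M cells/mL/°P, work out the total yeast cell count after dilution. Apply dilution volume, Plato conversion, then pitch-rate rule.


V_w = V·((SG_c−1)/(SG_t−1)−1);  °P = 259 − 259/SG_t;  cells = rate·(V+V_w)·°P
V_w = 22.0·((1.076−1)/(1.051−1)−1) = 10.7843
V_final = 22.0 + 10.7843 = 32.7843
°P = 259 − 259/1.051 = 12.5680
cells = 1.01·32.7843·12.5680

416.1546 billion cells


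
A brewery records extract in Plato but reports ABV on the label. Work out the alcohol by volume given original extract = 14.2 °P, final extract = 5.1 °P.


SG = 259/(259 − P);  ABV = (OG − FG)·131.25
OG = 259/(259 − 14.2) = 1.0580
FG = 259/(259 − 5.1) = 1.0201
ABV = (1.0580 − 1.0201)·131.25

4.9770 % ABV


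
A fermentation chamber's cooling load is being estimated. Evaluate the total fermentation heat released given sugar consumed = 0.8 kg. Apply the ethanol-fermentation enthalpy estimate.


Q = m_sugar · 590 kJ/kg
Q = 0.8 · 590

472.0000 kJ


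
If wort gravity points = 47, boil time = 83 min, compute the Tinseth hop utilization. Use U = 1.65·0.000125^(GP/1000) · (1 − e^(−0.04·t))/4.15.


bigness = 1.65·0.000125^(47/1000) = 1.0815
boil_factor = (1 − e^(−0.04·83))/4.15 = 0.2323
U = 1.0815 · 0.2323

0.2512


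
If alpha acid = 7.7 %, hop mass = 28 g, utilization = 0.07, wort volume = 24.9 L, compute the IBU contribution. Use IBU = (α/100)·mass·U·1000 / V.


IBU = (7.7/100)·28·0.07·1000 / 24.9

6.0610 IBU


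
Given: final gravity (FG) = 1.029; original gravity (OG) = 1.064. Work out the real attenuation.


AA = (OG−FG)/(OG−1)·100;  RA = AA·0.8192
AA = (1.064 − 1.029)/(1.064 − 1)·100 = 54.6875
RA = 54.6875·0.8192

44.8000 %


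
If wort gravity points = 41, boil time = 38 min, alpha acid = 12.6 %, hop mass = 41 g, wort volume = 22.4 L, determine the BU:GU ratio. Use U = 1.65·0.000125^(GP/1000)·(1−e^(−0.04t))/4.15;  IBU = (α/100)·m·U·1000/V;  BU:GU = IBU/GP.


U = 1.65·0.000125^(41/1000)·(1−e^(−0.04·38))/4.15 = 0.2149
IBU = (12.6/100)·41·0.2149·1000/22.4 = 49.5595
BU:GU = 49.5595/41

1.2088


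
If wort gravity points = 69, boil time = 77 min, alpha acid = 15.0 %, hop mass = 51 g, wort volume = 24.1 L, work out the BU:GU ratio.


U = 1.65·0.000125^(GP/1000)·(1−e^(−0.04t))/4.15;  IBU = (α/100)·m·U·1000/V;  BU:GU = IBU/GP
U = 1.65·0.000125^(69/1000)·(1−e^(−0.04·77))/4.15 = 0.2040
IBU = (15.0/100)·51·0.2040·1000/24.1 = 64.7640
BU:GU = 64.7640/69

0.9386


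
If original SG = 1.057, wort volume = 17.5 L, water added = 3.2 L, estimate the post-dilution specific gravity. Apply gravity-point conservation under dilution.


SG_new = 1 + (SG_old − 1)·V_old/(V_old + V_water)
pts = (1.057 − 1)·1000·17.5/(17.5 + 3.2) = 48.1884
SG_new = 1 + 48.1884/1000

1.0482


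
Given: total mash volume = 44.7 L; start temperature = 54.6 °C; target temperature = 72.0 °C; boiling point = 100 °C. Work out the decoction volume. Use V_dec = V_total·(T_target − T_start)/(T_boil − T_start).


V_dec = 44.7·(72.0 − 54.6)/(100 − 54.6)

17.1317 L


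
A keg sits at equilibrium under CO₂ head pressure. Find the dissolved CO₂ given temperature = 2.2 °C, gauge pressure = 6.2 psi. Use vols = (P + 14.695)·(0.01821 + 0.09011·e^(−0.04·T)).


vols = (6.2 + 14.695)·(0.01821 + 0.09011·e^(−0.04·2.2))

2.1047 volumes


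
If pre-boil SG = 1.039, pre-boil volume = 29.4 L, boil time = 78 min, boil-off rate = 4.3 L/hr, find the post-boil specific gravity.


V_post = V_pre − rate·(t/60);  SG_post = 1 + (SG_pre−1)·V_pre/V_post
V_post = 29.4 − 4.3·(78/60) = 23.8100
SG_post = 1 + (1.039 − 1)·29.4/23.8100

1.0482


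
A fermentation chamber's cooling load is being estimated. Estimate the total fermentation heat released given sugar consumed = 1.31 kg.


Q = m_sugar · 590 kJ/kg
Q = 1.31 · 590

772.9000 kJ


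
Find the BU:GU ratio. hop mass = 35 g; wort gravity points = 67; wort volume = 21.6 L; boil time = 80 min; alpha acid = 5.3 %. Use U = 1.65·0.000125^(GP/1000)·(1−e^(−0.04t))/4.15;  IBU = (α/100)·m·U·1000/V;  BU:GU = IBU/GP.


U = 1.65·0.000125^(67/1000)·(1−e^(−0.04·80))/4.15 = 0.2089
IBU = (5.3/100)·35·0.2089·1000/21.6 = 17.9368
BU:GU = 17.9368/67

0.2677


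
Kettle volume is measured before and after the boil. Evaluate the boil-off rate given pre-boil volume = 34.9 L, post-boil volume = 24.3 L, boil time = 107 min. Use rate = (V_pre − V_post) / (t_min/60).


rate = (34.9 − 24.3) / (107/60)

5.9439 L/hr


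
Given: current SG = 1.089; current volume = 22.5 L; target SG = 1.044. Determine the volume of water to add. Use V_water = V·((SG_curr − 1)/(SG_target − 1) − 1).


V_water = 22.5·((1.089 − 1)/(1.044 − 1) − 1)

23.0114 L


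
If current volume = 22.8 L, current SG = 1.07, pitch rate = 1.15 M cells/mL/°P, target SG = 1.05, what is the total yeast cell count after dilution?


V_w = V·((SG_c−1)/(SG_t−1)−1);  °P = 259 − 259/SG_t;  cells = rate·(V+V_w)·°P
V_w = 22.8·((1.07−1)/(1.05−1)−1) = 9.1200
V_final = 22.8 + 9.1200 = 31.9200
°P = 259 − 259/1.05 = 12.3333
cells = 1.15·31.9200·12.3333

452.7320 billion cells


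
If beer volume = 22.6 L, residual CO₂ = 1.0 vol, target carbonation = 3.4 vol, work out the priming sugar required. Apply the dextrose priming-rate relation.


sugar = (target − residual)·4.0·V
sugar = (3.4 − 1.0)·4.0·22.6

216.9600 g


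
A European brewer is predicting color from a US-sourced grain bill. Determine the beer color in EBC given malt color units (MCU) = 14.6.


SRM = 1.4922·MCU^0.6859;  EBC = SRM·1.97
SRM = 1.4922·14.6^0.6859 = 9.3855
EBC = 9.3855·1.97

18.4894 EBC


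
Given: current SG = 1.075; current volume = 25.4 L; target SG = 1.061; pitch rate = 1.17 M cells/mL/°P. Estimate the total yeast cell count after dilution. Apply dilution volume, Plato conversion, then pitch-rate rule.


V_w = V·((SG_c−1)/(SG_t−1)−1);  °P = 259 − 259/SG_t;  cells = rate·(V+V_w)·°P
V_w = 25.4·((1.075−1)/(1.061−1)−1) = 5.8295
V_final = 25.4 + 5.8295 = 31.2295
°P = 259 − 259/1.061 = 14.8907
cells = 1.17·31.2295·14.8907

544.0831 billion cells


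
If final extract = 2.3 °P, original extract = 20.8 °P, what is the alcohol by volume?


SG = 259/(259 − P);  ABV = (OG − FG)·131.25
OG = 259/(259 − 20.8) = 1.0873
FG = 259/(259 − 2.3) = 1.0090
ABV = (1.0873 − 1.0090)·131.25

10.2850 % ABV


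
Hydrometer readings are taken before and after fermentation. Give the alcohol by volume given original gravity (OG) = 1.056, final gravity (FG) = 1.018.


ABV = (OG − FG) · 131.25
ABV = (1.056 − 1.018) · 131.25

4.9875 % ABV


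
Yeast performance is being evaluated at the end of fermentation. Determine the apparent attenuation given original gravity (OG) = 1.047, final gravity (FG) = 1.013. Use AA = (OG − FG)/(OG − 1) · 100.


AA = (1.047 − 1.013)/(1.047 − 1) · 100

72.3404 %


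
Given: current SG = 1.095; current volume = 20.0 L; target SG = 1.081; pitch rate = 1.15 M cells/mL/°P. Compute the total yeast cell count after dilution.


V_w = V·((SG_c−1)/(SG_t−1)−1);  °P = 259 − 259/SG_t;  cells = rate·(V+V_w)·°P
V_w = 20.0·((1.095−1)/(1.081−1)−1) = 3.4568
V_final = 20.0 + 3.4568 = 23.4568
°P = 259 − 259/1.081 = 19.4070
cells = 1.15·23.4568·19.4070

523.5106 billion cells


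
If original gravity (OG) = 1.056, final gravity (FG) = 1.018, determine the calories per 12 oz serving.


ABW = (OG−FG)·131.25·0.79/FG;  °P = 259 − 259/SG (for OG→OE and FG→AE);  RE = 0.1808·OE + 0.8192·AE;  Cal = (6.9·ABW + 4·(RE−0.1))·FG·3.55
ABW = (1.056 − 1.018)·131.25·0.79/1.018 = 3.8705
OE = 259 − 259/1.056 = 13.7348 °P
AE = 259 − 259/1.018 = 4.5796 °P
RE = 0.1808·13.7348 + 0.8192·4.5796 = 6.2348 °P
Cal = (6.9·3.8705 + 4·(6.2348−0.1))·1.018·3.55

185.1962 kcal


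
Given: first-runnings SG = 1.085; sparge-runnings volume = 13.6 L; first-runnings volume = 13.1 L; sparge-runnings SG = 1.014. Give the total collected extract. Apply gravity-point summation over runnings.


total = Σ (SG_i − 1)·1000·V_i
first = (1.085 − 1)·1000·13.1 = 1113.5000
sparge = (1.014 − 1)·1000·13.6 = 190.4000
total = 1113.5000 + 190.4000

1303.9000 gravity·L


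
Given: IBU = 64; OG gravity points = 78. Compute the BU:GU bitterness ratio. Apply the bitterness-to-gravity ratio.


BU:GU = IBU / OG_points
BU:GU = 64 / 78

0.8205


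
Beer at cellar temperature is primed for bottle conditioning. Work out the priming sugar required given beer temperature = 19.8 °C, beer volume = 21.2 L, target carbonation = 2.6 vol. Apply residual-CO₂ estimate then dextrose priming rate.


residual = 14.695·(0.01821 + 0.09011·e^(−0.04·T));  sugar = (target − residual)·4.0·V
residual = 14.695·(0.01821 + 0.09011·e^(−0.04·19.8)) = 0.8674
sugar = (2.6 − 0.8674)·4.0·21.2

146.9278 g


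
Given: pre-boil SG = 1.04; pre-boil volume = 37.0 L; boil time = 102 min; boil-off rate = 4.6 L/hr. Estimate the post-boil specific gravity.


V_post = V_pre − rate·(t/60);  SG_post = 1 + (SG_pre−1)·V_pre/V_post
V_post = 37.0 − 4.6·(102/60) = 29.1800
SG_post = 1 + (1.04 − 1)·37.0/29.1800

1.0507


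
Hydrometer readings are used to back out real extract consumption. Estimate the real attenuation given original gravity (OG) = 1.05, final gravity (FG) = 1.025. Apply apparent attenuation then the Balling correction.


AA = (OG−FG)/(OG−1)·100;  RA = AA·0.8192
AA = (1.05 − 1.025)/(1.05 − 1)·100 = 50.0000
RA = 50.0000·0.8192

40.9600 %


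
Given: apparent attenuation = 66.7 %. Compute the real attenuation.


RA = AA · 0.8192
RA = 66.7 · 0.8192

54.6406 %


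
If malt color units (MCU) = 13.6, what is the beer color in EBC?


SRM = 1.4922·MCU^0.6859;  EBC = SRM·1.97
SRM = 1.4922·13.6^0.6859 = 8.9397
EBC = 8.9397·1.97

17.6111 EBC


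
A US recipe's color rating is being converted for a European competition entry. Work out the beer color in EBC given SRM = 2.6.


EBC = SRM · 1.97
EBC = 2.6 · 1.97

5.1220 EBC


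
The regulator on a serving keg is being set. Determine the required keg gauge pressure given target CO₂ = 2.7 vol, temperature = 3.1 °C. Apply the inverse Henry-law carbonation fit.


psi = vols/(0.01821 + 0.09011·e^(−0.04·T)) − 14.695
psi = 2.7/(0.01821 + 0.09011·e^(−0.04·3.1)) − 14.695

12.9092 psi


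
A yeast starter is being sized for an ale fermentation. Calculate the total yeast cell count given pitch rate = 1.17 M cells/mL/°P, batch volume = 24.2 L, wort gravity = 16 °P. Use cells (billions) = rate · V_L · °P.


cells = 1.17 · 24.2 · 16

453.0240 billion cells


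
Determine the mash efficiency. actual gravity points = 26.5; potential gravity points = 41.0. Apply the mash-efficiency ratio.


efficiency = actual / potential × 100
efficiency = 26.5 / 41.0 × 100

64.6341 %


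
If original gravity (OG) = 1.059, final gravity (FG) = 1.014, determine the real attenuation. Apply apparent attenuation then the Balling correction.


AA = (OG−FG)/(OG−1)·100;  RA = AA·0.8192
AA = (1.059 − 1.014)/(1.059 − 1)·100 = 76.2712
RA = 76.2712·0.8192

62.4814 %


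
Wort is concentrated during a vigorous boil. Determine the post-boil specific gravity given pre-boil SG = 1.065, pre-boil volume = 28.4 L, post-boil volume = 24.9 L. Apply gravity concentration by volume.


SG_post = 1 + (SG_pre − 1)·V_pre/V_post
pts_pre = (1.065 − 1)·1000 = 65.0000
pts_post = 65.0000·28.4/24.9 = 74.1365
SG_post = 1 + 74.1365/1000

1.0741


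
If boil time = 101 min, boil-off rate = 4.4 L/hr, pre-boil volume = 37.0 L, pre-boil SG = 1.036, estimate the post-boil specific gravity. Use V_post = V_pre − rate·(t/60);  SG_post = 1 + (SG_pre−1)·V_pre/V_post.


V_post = 37.0 − 4.4·(101/60) = 29.5933
SG_post = 1 + (1.036 − 1)·37.0/29.5933

1.0450


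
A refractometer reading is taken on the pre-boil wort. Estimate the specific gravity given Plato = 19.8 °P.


SG = 259/(259 − P)
SG = 259/(259 − 19.8)

1.0828


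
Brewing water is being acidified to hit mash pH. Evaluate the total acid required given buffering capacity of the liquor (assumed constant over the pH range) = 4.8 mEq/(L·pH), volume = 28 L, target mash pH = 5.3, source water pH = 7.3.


acid = buffering capacity · (pH_source − pH_target) · V
acid = 4.8 · (7.3 − 5.3) · 28

268.8000 mEq


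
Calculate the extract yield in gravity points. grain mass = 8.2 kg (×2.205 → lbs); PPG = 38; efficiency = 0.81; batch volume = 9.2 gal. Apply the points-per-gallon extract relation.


points = lbs × PPG × eff / vol
lbs = 8.2 × 2.205 = 18.0810
points = 18.0810 × 38 × 0.81 / 9.2

60.4927 points


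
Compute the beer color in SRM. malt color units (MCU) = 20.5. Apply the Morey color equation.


SRM = 1.4922 · MCU^0.6859
SRM = 1.4922 · 20.5^0.6859

11.8457 SRM


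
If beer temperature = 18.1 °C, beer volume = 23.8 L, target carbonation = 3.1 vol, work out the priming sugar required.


residual = 14.695·(0.01821 + 0.09011·e^(−0.04·T));  sugar = (target − residual)·4.0·V
residual = 14.695·(0.01821 + 0.09011·e^(−0.04·18.1)) = 0.9096
sugar = (3.1 − 0.9096)·4.0·23.8

208.5295 g


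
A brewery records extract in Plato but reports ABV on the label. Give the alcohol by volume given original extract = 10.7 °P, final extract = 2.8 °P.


SG = 259/(259 − P);  ABV = (OG − FG)·131.25
OG = 259/(259 − 10.7) = 1.0431
FG = 259/(259 − 2.8) = 1.0109
ABV = (1.0431 − 1.0109)·131.25

4.2215 % ABV


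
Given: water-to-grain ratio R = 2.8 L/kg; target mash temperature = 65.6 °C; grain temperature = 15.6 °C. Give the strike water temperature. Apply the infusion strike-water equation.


T_strike = (0.41/R)·(T_mash − T_grain) + T_mash
T_strike = (0.41/2.8)·(65.6 − 15.6) + 65.6

72.9214 °C


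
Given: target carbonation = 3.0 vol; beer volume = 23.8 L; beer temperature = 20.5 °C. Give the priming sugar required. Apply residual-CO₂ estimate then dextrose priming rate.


residual = 14.695·(0.01821 + 0.09011·e^(−0.04·T));  sugar = (target − residual)·4.0·V
residual = 14.695·(0.01821 + 0.09011·e^(−0.04·20.5)) = 0.8508
sugar = (3.0 − 0.8508)·4.0·23.8

204.6038 g


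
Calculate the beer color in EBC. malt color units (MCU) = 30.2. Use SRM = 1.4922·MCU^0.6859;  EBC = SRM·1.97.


SRM = 1.4922·30.2^0.6859 = 15.4513
EBC = 15.4513·1.97

30.4390 EBC


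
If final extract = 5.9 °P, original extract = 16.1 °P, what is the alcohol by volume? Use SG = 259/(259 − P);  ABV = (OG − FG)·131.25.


OG = 259/(259 − 16.1) = 1.0663
FG = 259/(259 − 5.9) = 1.0233
ABV = (1.0663 − 1.0233)·131.25

5.6400 % ABV


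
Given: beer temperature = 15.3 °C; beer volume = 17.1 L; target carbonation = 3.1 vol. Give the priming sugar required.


residual = 14.695·(0.01821 + 0.09011·e^(−0.04·T));  sugar = (target − residual)·4.0·V
residual = 14.695·(0.01821 + 0.09011·e^(−0.04·15.3)) = 0.9856
sugar = (3.1 − 0.9856)·4.0·17.1

144.6219 g


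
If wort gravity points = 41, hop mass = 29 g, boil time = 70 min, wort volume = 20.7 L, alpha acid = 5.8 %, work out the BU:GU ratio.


U = 1.65·0.000125^(GP/1000)·(1−e^(−0.04t))/4.15;  IBU = (α/100)·m·U·1000/V;  BU:GU = IBU/GP
U = 1.65·0.000125^(41/1000)·(1−e^(−0.04·70))/4.15 = 0.2583
IBU = (5.8/100)·29·0.2583·1000/20.7 = 20.9903
BU:GU = 20.9903/41

0.5120


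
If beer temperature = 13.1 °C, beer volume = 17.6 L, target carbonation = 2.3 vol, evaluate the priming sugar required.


residual = 14.695·(0.01821 + 0.09011·e^(−0.04·T));  sugar = (target − residual)·4.0·V
residual = 14.695·(0.01821 + 0.09011·e^(−0.04·13.1)) = 1.0517
sugar = (2.3 − 1.0517)·4.0·17.6

87.8805 g


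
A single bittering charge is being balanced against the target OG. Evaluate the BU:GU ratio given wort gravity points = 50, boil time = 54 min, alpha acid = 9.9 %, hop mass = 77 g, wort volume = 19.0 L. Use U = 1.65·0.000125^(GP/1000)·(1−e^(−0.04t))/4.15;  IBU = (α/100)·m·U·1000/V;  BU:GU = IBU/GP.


U = 1.65·0.000125^(50/1000)·(1−e^(−0.04·54))/4.15 = 0.2244
IBU = (9.9/100)·77·0.2244·1000/19.0 = 90.0404
BU:GU = 90.0404/50

1.8008


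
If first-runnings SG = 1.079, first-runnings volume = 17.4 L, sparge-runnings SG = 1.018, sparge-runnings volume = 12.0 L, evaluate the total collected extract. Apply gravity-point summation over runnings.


total = Σ (SG_i − 1)·1000·V_i
first = (1.079 − 1)·1000·17.4 = 1374.6000
sparge = (1.018 − 1)·1000·12.0 = 216.0000
total = 1374.6000 + 216.0000

1590.6000 gravity·L


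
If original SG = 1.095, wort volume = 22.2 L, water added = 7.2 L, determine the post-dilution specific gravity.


SG_new = 1 + (SG_old − 1)·V_old/(V_old + V_water)
pts = (1.095 − 1)·1000·22.2/(22.2 + 7.2) = 71.7347
SG_new = 1 + 71.7347/1000

1.0717


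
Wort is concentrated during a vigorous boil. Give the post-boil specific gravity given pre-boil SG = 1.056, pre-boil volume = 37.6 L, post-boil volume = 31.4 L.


SG_post = 1 + (SG_pre − 1)·V_pre/V_post
pts_pre = (1.056 − 1)·1000 = 56.0000
pts_post = 56.0000·37.6/31.4 = 67.0573
SG_post = 1 + 67.0573/1000

1.0671


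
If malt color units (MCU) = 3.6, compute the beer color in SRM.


SRM = 1.4922 · MCU^0.6859
SRM = 1.4922 · 3.6^0.6859

3.5925 SRM


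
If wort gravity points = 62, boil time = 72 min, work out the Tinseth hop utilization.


U = 1.65·0.000125^(GP/1000) · (1 − e^(−0.04·t))/4.15
bigness = 1.65·0.000125^(62/1000) = 0.9451
boil_factor = (1 − e^(−0.04·72))/4.15 = 0.2274
U = 0.9451 · 0.2274

0.2150


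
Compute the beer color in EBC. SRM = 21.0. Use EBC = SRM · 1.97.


EBC = 21.0 · 1.97

41.3700 EBC


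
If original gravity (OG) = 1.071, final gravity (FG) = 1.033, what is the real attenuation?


AA = (OG−FG)/(OG−1)·100;  RA = AA·0.8192
AA = (1.071 − 1.033)/(1.071 − 1)·100 = 53.5211
RA = 53.5211·0.8192

43.8445 %


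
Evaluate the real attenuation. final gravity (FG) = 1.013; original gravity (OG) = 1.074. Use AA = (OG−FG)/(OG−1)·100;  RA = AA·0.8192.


AA = (1.074 − 1.013)/(1.074 − 1)·100 = 82.4324
RA = 82.4324·0.8192

67.5286 %


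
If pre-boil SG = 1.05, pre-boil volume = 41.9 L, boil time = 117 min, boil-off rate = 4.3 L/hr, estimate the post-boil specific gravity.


V_post = V_pre − rate·(t/60);  SG_post = 1 + (SG_pre−1)·V_pre/V_post
V_post = 41.9 − 4.3·(117/60) = 33.5150
SG_post = 1 + (1.05 − 1)·41.9/33.5150

1.0625


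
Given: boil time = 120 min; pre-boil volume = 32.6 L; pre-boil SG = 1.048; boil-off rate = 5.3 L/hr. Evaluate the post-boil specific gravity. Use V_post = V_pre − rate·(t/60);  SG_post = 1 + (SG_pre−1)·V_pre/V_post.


V_post = 32.6 − 5.3·(120/60) = 22.0000
SG_post = 1 + (1.048 − 1)·32.6/22.0000

1.0711


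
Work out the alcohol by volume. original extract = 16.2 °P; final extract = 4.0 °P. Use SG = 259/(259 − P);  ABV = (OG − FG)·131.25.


OG = 259/(259 − 16.2) = 1.0667
FG = 259/(259 − 4.0) = 1.0157
ABV = (1.0667 − 1.0157)·131.25

6.6984 % ABV


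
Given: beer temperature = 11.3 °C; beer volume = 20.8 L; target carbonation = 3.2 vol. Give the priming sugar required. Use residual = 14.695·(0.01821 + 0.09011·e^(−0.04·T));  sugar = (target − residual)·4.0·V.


residual = 14.695·(0.01821 + 0.09011·e^(−0.04·11.3)) = 1.1102
sugar = (3.2 − 1.1102)·4.0·20.8

173.8685 g


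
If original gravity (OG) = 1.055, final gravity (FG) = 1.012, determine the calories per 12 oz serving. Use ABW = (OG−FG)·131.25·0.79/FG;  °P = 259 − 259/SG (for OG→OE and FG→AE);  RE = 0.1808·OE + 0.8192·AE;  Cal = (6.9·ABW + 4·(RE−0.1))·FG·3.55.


ABW = (1.055 − 1.012)·131.25·0.79/1.012 = 4.4057
OE = 259 − 259/1.055 = 13.5024 °P
AE = 259 − 259/1.012 = 3.0711 °P
RE = 0.1808·13.5024 + 0.8192·3.0711 = 4.9571 °P
Cal = (6.9·4.4057 + 4·(4.9571−0.1))·1.012·3.55

179.0111 kcal


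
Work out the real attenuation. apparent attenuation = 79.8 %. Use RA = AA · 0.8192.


RA = 79.8 · 0.8192

65.3722 %


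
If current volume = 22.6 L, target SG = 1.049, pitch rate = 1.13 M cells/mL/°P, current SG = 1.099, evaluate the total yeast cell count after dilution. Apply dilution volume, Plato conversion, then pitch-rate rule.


V_w = V·((SG_c−1)/(SG_t−1)−1);  °P = 259 − 259/SG_t;  cells = rate·(V+V_w)·°P
V_w = 22.6·((1.099−1)/(1.049−1)−1) = 23.0612
V_final = 22.6 + 23.0612 = 45.6612
°P = 259 − 259/1.049 = 12.0982
cells = 1.13·45.6612·12.0982

624.2325 billion cells


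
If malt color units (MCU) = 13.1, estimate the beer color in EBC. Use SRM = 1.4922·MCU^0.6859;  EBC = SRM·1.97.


SRM = 1.4922·13.1^0.6859 = 8.7129
EBC = 8.7129·1.97

17.1644 EBC


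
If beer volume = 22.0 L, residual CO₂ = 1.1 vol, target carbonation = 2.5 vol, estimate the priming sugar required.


sugar = (target − residual)·4.0·V
sugar = (2.5 − 1.1)·4.0·22.0

123.2000 g


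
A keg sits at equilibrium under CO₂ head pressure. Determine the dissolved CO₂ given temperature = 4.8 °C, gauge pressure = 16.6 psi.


vols = (P + 14.695)·(0.01821 + 0.09011·e^(−0.04·T))
vols = (16.6 + 14.695)·(0.01821 + 0.09011·e^(−0.04·4.8))

2.8972 volumes


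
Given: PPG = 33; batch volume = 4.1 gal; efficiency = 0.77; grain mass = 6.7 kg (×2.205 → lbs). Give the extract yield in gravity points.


points = lbs × PPG × eff / vol
lbs = 6.7 × 2.205 = 14.7735
points = 14.7735 × 33 × 0.77 / 4.1

91.5597 points


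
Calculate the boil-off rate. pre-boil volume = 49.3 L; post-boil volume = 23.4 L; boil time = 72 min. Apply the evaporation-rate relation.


rate = (V_pre − V_post) / (t_min/60)
rate = (49.3 − 23.4) / (72/60)

21.5833 L/hr


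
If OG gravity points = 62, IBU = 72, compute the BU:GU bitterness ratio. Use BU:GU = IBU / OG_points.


BU:GU = 72 / 62

1.1613


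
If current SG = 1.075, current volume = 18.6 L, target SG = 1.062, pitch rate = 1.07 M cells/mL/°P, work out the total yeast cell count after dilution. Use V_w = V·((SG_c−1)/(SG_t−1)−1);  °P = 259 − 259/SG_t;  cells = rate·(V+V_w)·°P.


V_w = 18.6·((1.075−1)/(1.062−1)−1) = 3.9000
V_final = 18.6 + 3.9000 = 22.5000
°P = 259 − 259/1.062 = 15.1205
cells = 1.07·22.5000·15.1205

364.0267 billion cells


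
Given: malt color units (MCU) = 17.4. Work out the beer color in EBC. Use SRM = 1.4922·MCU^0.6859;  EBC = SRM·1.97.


SRM = 1.4922·17.4^0.6859 = 10.5857
EBC = 10.5857·1.97

20.8538 EBC


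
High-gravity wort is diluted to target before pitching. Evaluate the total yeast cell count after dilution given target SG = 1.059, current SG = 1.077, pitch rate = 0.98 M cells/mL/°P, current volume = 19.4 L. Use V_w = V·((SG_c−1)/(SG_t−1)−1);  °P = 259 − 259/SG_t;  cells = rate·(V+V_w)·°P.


V_w = 19.4·((1.077−1)/(1.059−1)−1) = 5.9186
V_final = 19.4 + 5.9186 = 25.3186
°P = 259 − 259/1.059 = 14.4297
cells = 0.98·25.3186·14.4297

358.0324 billion cells


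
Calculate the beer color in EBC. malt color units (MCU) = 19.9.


SRM = 1.4922·MCU^0.6859;  EBC = SRM·1.97
SRM = 1.4922·19.9^0.6859 = 11.6067
EBC = 11.6067·1.97

22.8653 EBC
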